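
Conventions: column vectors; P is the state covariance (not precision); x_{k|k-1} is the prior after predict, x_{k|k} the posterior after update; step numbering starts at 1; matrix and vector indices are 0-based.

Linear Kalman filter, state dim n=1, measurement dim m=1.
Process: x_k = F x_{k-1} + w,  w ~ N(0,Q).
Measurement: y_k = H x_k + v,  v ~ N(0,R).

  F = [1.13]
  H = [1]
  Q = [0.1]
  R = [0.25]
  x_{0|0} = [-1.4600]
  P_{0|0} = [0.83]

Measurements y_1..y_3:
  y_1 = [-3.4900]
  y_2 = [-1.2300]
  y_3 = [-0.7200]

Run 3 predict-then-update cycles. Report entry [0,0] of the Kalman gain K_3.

K[0,0] = 0.5361

step 1: x^-=[-1.6498]  P^-=[1.1598]  S=[1.4098]  K=[0.8227]  nu=[-1.8402]  x^+=[-3.1637]  P^+=[0.2057]
step 2: x^-=[-3.5750]  P^-=[0.3626]  S=[0.6126]  K=[0.5919]  nu=[2.3450]  x^+=[-2.1869]  P^+=[0.1480]
step 3: x^-=[-2.4712]  P^-=[0.2890]  S=[0.5390]  K=[0.5361]  nu=[1.7512]  x^+=[-1.5323]  P^+=[0.1340]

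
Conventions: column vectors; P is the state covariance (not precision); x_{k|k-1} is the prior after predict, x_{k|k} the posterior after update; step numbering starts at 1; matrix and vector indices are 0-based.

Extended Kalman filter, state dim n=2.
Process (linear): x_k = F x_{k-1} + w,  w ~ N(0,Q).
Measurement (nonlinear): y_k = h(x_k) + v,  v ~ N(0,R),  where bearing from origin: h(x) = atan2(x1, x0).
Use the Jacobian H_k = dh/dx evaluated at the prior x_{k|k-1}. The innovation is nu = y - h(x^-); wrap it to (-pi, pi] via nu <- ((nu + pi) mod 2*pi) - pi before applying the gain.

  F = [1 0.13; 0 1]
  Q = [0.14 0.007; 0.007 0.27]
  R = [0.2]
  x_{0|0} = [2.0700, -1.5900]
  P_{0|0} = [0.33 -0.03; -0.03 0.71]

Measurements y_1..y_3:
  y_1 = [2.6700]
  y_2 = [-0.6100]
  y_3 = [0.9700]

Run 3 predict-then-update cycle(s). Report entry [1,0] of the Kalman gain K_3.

step 1: x^-=[1.8633, -1.5900]  P^-=[0.4742 0.0693; 0.0693 0.9800]  H_jac=[0.2650 0.3106]  S=[0.3392]  K=[0.4339; 0.9513]  nu=[-2.9068]  x^+=[0.6021, -4.3552]  P^+=[0.4103 -0.0707; -0.0707 0.6730]
step 2: x^-=[0.0359, -4.3552]  P^-=[0.5433 0.0238; 0.0238 0.9430]  H_jac=[0.2296 0.0019]  S=[0.2287]  K=[0.5457; 0.0317]  nu=[0.9526]  x^+=[0.5557, -4.3251]  P^+=[0.4752 0.0198; 0.0198 0.9428]
step 3: x^-=[-0.0065, -4.3251]  P^-=[0.6363 0.1494; 0.1494 1.2128]  H_jac=[0.2312 -0.0003]  S=[0.2340]  K=[0.6285; 0.1458]  nu=[2.5423]  x^+=[1.5914, -3.9544]  P^+=[0.5439 0.1279; 0.1279 1.2078]

K[1,0] = 0.1458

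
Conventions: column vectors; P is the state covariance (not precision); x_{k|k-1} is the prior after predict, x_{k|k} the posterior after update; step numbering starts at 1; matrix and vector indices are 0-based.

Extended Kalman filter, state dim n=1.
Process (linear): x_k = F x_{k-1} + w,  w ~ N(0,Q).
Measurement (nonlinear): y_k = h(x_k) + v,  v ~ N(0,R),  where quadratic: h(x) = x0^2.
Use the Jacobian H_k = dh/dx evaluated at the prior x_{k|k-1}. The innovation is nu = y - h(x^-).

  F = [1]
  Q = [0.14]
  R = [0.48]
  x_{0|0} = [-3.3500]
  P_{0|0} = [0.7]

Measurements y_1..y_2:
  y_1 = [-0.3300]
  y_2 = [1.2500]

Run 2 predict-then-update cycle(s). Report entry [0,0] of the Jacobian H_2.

step 1: x^-=[-3.3500]  P^-=[0.8400]  H_jac=[-6.7000]  S=[38.1876]  K=[-0.1474]  nu=[-11.5525]  x^+=[-1.6474]  P^+=[0.0106]
step 2: x^-=[-1.6474]  P^-=[0.1506]  H_jac=[-3.2948]  S=[2.1145]  K=[-0.2346]  nu=[-1.4640]  x^+=[-1.3040]  P^+=[0.0342]

H_jac[0,0] = -3.2948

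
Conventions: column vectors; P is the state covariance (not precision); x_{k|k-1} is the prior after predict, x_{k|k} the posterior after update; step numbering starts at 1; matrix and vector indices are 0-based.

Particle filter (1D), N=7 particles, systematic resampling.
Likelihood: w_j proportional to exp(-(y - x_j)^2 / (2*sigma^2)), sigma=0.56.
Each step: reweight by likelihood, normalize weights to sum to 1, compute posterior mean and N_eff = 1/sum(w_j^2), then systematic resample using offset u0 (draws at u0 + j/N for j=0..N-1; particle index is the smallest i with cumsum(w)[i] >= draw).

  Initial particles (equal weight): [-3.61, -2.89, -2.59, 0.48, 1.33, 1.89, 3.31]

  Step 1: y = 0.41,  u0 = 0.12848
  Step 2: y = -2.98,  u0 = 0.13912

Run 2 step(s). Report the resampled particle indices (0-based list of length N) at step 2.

resampled_idx = [0, 1, 2, 2, 3, 4, 4]

step 1: w=[0.0000, 0.0000, 0.0000, 0.7739, 0.2023, 0.0237, 0.0000]  mean=0.6854  Neff=1.5613  idx=[3, 3, 3, 3, 3, 4, 5]
step 2: w=[0.2000, 0.2000, 0.2000, 0.2000, 0.2000, 0.0000, 0.0000]  mean=0.4800  Neff=5.0001  idx=[0, 1, 2, 2, 3, 4, 4]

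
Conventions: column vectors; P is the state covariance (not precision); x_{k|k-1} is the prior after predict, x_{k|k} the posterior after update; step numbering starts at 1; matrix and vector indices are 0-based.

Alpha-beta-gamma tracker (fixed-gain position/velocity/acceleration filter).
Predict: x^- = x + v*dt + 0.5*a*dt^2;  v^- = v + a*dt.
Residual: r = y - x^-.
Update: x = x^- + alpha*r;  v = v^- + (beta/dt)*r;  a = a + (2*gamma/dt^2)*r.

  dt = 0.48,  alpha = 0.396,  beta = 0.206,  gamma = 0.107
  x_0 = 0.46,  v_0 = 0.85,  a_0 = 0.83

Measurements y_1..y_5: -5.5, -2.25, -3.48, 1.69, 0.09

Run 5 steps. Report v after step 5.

v_post = 1.5217

step 1: x_pred=0.9636  r=-6.4636  x^+=-1.5960  v^+=-1.5256  a^+=-5.1735
step 2: x_pred=-2.9242  r=0.6742  x^+=-2.6572  v^+=-3.7195  a^+=-4.5473
step 3: x_pred=-4.9664  r=1.4864  x^+=-4.3778  v^+=-5.2643  a^+=-3.1666
step 4: x_pred=-7.2695  r=8.9595  x^+=-3.7215  v^+=-2.9392  a^+=5.1551
step 5: x_pred=-4.5384  r=4.6284  x^+=-2.7056  v^+=1.5217  a^+=9.4541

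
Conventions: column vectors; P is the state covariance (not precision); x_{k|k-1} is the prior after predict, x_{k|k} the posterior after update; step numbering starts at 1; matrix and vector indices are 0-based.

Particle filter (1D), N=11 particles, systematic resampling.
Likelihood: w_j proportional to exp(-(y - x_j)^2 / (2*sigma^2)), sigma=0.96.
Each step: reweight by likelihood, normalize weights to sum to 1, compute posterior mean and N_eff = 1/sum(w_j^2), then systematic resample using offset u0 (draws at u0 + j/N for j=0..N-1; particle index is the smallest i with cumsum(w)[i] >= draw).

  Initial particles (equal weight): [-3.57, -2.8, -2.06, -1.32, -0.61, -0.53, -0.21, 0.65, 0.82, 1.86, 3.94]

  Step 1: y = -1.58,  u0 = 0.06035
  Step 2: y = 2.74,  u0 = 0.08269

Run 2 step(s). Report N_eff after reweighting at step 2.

step 1: w=[0.0289, 0.1106, 0.2188, 0.2390, 0.1488, 0.1363, 0.0896, 0.0167, 0.0109, 0.0004, 0.0000]  mean=-1.3404  Neff=5.9805  idx=[1, 2, 2, 2, 3, 3, 4, 4, 5, 5, 6]
step 2: w=[0.0000, 0.0002, 0.0002, 0.0002, 0.0066, 0.0066, 0.1148, 0.1148, 0.1530, 0.1530, 0.4505]  mean=-0.4155  Neff=3.6196  idx=[6, 7, 8, 8, 9, 9, 10, 10, 10, 10, 10]

N_eff = 3.6196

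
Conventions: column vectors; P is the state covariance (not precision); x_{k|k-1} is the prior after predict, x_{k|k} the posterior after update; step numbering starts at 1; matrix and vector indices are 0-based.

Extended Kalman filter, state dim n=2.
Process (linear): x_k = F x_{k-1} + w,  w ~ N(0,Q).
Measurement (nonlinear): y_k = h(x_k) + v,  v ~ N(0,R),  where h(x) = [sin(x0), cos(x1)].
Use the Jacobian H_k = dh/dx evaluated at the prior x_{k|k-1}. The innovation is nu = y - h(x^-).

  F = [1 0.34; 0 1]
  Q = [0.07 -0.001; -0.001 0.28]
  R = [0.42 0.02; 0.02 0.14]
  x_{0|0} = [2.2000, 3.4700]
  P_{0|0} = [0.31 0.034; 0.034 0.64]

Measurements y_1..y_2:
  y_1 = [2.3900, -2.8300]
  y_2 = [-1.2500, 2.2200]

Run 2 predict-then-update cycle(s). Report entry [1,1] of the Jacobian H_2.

H_jac[1,1] = -0.6216

step 1: x^-=[3.3798, 3.4700]  P^-=[0.4771 0.2506; 0.2506 0.9200]  H_jac=[-0.9718 0.0000; 0.0000 0.3225]  S=[0.8705 -0.0585; -0.0585 0.2357]  K=[-0.5182 0.2142; -0.1984 1.2096]  nu=[2.6260, -1.8834]  x^+=[1.6156, 0.6708]  P^+=[0.2195 0.0608; 0.0608 0.5128]
step 2: x^-=[1.8437, 0.6708]  P^-=[0.3902 0.2342; 0.2342 0.7928]  H_jac=[-0.2695 0.0000; 0.0000 -0.6216]  S=[0.4483 0.0592; 0.0592 0.4463]  K=[-0.1949 -0.3003; 0.0052 -1.1048]  nu=[-2.2130, 1.4367]  x^+=[1.8436, -0.9279]  P^+=[0.3260 0.0739; 0.0739 0.2487]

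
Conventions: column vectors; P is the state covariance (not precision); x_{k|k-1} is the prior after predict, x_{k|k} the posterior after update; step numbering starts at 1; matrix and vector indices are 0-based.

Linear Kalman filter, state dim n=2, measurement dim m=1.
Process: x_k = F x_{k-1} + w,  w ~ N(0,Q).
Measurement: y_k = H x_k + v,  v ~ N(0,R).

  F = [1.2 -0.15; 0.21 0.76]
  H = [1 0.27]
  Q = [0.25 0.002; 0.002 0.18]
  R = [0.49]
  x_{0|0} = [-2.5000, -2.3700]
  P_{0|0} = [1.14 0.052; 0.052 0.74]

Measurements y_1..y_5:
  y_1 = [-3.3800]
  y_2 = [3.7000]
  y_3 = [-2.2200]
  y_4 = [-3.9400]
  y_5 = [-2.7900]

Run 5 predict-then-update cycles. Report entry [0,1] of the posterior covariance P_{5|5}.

step 1: x^-=[-2.6445, -2.3262]  P^-=[1.8895 0.2507; 0.2507 0.6743]  S=[2.5641]  K=[0.7633; 0.1688]  nu=[-0.1074]  x^+=[-2.7265, -2.3443]  P^+=[0.3955 -0.0796; -0.0796 0.6013]
step 2: x^-=[-2.9202, -2.3543]  P^-=[0.8618 -0.0370; -0.0370 0.5193]  S=[1.3696]  K=[0.6219; 0.0754]  nu=[7.2558]  x^+=[1.5922, -1.8074]  P^+=[0.3320 -0.1012; -0.1012 0.5115]
step 3: x^-=[2.1817, -1.0393]  P^-=[0.7761 -0.0617; -0.0617 0.4578]  S=[1.2661]  K=[0.5998; 0.0489]  nu=[-4.1211]  x^+=[-0.2901, -1.2407]  P^+=[0.3206 -0.0988; -0.0988 0.4548]
step 4: x^-=[-0.1620, -1.0038]  P^-=[0.7575 -0.0561; -0.0561 0.4253]  S=[1.2482]  K=[0.5947; 0.0471]  nu=[-3.5069]  x^+=[-2.2477, -1.1689]  P^+=[0.3160 -0.0910; -0.0910 0.4225]
step 5: x^-=[-2.5219, -1.3603]  P^-=[0.7473 -0.0467; -0.0467 0.4089]  S=[1.2419]  K=[0.5916; 0.0513]  nu=[0.0992]  x^+=[-2.4632, -1.3553]  P^+=[0.3127 -0.0844; -0.0844 0.4056]

P_post[0,1] = -0.0844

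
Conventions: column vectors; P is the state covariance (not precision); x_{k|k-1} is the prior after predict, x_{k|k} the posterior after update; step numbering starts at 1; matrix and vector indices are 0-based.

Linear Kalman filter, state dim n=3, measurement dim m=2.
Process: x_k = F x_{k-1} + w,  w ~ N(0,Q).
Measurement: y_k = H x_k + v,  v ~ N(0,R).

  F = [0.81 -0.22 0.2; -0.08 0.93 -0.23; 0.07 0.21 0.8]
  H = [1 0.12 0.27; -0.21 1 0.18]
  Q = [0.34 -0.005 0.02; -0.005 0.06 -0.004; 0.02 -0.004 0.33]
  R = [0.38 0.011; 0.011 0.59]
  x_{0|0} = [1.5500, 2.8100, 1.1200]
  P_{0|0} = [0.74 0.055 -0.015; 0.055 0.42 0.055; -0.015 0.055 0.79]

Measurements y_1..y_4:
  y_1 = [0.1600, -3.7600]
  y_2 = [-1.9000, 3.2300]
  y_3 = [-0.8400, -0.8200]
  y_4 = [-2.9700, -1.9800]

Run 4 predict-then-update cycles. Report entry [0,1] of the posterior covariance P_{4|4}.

step 1: x^-=[0.8613, 2.2317, 1.5946]  P^-=[0.8481 -0.1168 0.1602; -0.1168 0.4375 -0.0294; 0.1602 -0.0294 0.8762]  S=[1.3549 -0.1747; -0.1747 1.1197]  K=[0.6296 -0.1394; -0.0007 0.4078; 0.3073 0.1325]  nu=[-1.3996, -6.0979]  x^+=[0.8301, -0.2542, 0.3563]  P^+=[0.2587 -0.0076 -0.0742; -0.0076 0.2512 -0.0677; -0.0742 -0.0677 0.7428]
step 2: x^-=[0.7996, -0.3847, 0.2898]  P^-=[0.5362 -0.1142 0.1007; -0.1142 0.3456 -0.1346; 0.1007 -0.1346 0.7864]  S=[0.9968 -0.1601; -0.1601 0.9766]  K=[0.5311 -0.1266; -0.0541 0.3447; 0.3035 0.0352]  nu=[-2.7317, 3.7305]  x^+=[-1.1237, 1.0490, -0.4078]  P^+=[0.2178 -0.0125 -0.0588; -0.0125 0.2206 -0.1136; -0.0588 -0.1136 0.6968]
step 3: x^-=[-1.2226, 1.1593, -0.1846]  P^-=[0.5169 -0.1210 0.1080; -0.1210 0.3374 -0.1653; 0.1080 -0.1653 0.7416]  S=[0.9744 -0.1738; -0.1738 0.9574]  K=[0.5233 -0.1244; -0.0686 0.3354; 0.2954 -0.0033]  nu=[0.2933, -2.2028]  x^+=[-0.7950, 0.4003, -0.0907]  P^+=[0.2126 -0.0141 -0.0497; -0.0141 0.2171 -0.1273; -0.0497 -0.1273 0.6563]
step 4: x^-=[-0.7502, 0.4567, -0.0442]  P^-=[0.5163 -0.1243 0.1090; -0.1243 0.3386 -0.1688; 0.1090 -0.1688 0.7119]  S=[0.9712 -0.1791; -0.1791 0.9576]  K=[0.5236 -0.1246; -0.0711 0.3358; 0.2869 -0.0127]  nu=[-2.2627, -2.5863]  x^+=[-1.6128, -0.2508, -0.6607]  P^+=[0.2118 -0.0150 -0.0460; -0.0150 0.2171 -0.1275; -0.0460 -0.1275 0.6305]

P_post[0,1] = -0.0150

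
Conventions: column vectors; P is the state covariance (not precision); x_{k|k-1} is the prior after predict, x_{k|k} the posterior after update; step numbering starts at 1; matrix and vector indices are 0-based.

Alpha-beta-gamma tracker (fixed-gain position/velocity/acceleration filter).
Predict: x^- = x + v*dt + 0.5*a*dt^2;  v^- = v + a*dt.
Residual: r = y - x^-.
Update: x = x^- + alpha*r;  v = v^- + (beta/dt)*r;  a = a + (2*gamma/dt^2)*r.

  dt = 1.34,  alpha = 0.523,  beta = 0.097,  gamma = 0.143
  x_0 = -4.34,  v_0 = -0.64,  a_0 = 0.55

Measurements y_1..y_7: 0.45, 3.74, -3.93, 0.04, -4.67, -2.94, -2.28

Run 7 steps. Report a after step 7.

a_post = -2.9260

step 1: x_pred=-4.7038  r=5.1538  x^+=-2.0084  v^+=0.4701  a^+=1.3709
step 2: x_pred=-0.1477  r=3.8877  x^+=1.8856  v^+=2.5885  a^+=1.9901
step 3: x_pred=7.1409  r=-11.0709  x^+=1.3508  v^+=4.4538  a^+=0.2268
step 4: x_pred=7.5225  r=-7.4825  x^+=3.6092  v^+=4.2161  a^+=-0.9650
step 5: x_pred=8.3923  r=-13.0623  x^+=1.5607  v^+=1.9773  a^+=-3.0456
step 6: x_pred=1.4760  r=-4.4160  x^+=-0.8336  v^+=-2.4234  a^+=-3.7490
step 7: x_pred=-7.4467  r=5.1667  x^+=-4.7445  v^+=-7.0730  a^+=-2.9260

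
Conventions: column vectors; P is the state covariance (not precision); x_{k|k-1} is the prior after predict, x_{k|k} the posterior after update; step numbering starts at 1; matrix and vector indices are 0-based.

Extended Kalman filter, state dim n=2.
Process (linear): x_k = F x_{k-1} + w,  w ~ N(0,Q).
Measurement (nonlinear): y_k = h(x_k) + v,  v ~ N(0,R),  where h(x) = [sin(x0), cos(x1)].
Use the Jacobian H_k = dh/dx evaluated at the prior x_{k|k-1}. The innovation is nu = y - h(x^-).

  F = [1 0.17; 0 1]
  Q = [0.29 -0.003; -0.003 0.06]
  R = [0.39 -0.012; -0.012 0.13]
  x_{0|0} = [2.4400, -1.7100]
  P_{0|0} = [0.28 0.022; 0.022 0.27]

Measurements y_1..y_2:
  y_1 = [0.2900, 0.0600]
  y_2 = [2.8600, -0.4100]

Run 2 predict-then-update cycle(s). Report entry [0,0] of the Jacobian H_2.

step 1: x^-=[2.1493, -1.7100]  P^-=[0.5853 0.0649; 0.0649 0.3300]  H_jac=[-0.5468 0.0000; 0.0000 0.9903]  S=[0.5650 -0.0471; -0.0471 0.4536]  K=[-0.5595 0.0835; -0.0027 0.7201]  nu=[-0.5473, 0.1988]  x^+=[2.4721, -1.5654]  P^+=[0.4009 0.0177; 0.0177 0.0946]
step 2: x^-=[2.2060, -1.5654]  P^-=[0.6996 0.0308; 0.0308 0.1546]  H_jac=[-0.5933 0.0000; 0.0000 1.0000]  S=[0.6363 -0.0303; -0.0303 0.2846]  K=[-0.6505 0.0391; -0.0029 0.5429]  nu=[2.0550, -0.4154]  x^+=[0.8529, -1.7969]  P^+=[0.4284 0.0129; 0.0129 0.0706]

H_jac[0,0] = -0.5933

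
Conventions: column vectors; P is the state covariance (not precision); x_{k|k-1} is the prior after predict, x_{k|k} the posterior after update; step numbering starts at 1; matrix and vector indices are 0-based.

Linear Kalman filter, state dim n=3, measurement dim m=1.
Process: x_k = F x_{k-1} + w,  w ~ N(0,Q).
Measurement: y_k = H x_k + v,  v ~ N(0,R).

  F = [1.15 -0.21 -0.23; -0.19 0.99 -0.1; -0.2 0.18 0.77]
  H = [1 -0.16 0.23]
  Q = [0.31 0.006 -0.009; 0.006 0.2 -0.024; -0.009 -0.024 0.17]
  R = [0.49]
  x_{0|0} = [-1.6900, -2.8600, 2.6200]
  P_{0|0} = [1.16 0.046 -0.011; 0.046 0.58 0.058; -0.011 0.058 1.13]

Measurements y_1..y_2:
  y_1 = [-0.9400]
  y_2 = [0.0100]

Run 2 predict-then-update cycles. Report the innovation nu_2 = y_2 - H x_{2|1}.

innov = [1.2452]

step 1: x^-=[-1.9455, -2.7723, 1.8406]  P^-=[1.9187 -0.2990 -0.5084; -0.2990 0.7924 0.0703; -0.5084 0.0703 0.9213]  S=[2.3343]  K=[0.7923; -0.1755; -0.1318]  nu=[0.1386]  x^+=[-1.8357, -2.7966, 1.8223]  P^+=[0.4532 0.0255 -0.2646; 0.0255 0.7205 0.0163; -0.2646 0.0163 0.8807]
step 2: x^-=[-1.9429, -2.6021, 1.2669]  P^-=[1.1169 -0.1770 -0.5398; -0.1770 0.9085 0.0934; -0.5398 0.0934 0.8178]  S=[1.4748]  K=[0.6923; -0.2040; -0.2486]  nu=[1.2452]  x^+=[-1.0809, -2.8561, 0.9574]  P^+=[0.4100 0.0313 -0.2860; 0.0313 0.8471 0.0186; -0.2860 0.0186 0.7267]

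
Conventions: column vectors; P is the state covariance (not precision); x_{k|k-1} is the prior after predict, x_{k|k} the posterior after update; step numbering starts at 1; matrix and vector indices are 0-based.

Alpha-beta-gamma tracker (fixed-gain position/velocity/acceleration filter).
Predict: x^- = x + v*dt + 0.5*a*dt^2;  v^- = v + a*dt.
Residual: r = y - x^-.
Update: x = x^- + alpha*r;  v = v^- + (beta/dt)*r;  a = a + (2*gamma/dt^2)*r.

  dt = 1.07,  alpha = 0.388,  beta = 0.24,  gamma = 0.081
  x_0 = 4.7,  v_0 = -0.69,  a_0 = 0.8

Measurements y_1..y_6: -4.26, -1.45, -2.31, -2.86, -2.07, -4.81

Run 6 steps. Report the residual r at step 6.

step 1: x_pred=4.4197  r=-8.6797  x^+=1.0520  v^+=-1.7808  a^+=-0.4281
step 2: x_pred=-1.0986  r=-0.3514  x^+=-1.2350  v^+=-2.3178  a^+=-0.4779
step 3: x_pred=-3.9885  r=1.6785  x^+=-3.3373  v^+=-2.4526  a^+=-0.2404
step 4: x_pred=-6.0991  r=3.2391  x^+=-4.8423  v^+=-1.9832  a^+=0.2180
step 5: x_pred=-6.8396  r=4.7696  x^+=-4.9890  v^+=-0.6802  a^+=0.8929
step 6: x_pred=-5.2057  r=0.3957  x^+=-5.0522  v^+=0.3639  a^+=0.9488

resid = 0.3957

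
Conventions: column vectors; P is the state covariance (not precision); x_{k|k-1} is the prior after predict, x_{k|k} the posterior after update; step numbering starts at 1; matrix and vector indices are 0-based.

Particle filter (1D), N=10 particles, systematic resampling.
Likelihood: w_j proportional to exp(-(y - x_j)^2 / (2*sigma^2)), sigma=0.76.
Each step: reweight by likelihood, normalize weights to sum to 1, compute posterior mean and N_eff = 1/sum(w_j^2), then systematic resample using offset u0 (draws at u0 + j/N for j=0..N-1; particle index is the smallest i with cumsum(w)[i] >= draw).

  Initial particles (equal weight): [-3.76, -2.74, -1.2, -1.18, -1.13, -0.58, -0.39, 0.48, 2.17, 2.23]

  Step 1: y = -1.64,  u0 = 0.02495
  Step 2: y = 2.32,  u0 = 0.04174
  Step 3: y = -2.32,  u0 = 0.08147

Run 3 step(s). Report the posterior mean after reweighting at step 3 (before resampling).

post_mean = -0.7695

step 1: w=[0.0058, 0.1001, 0.2413, 0.2375, 0.2278, 0.1079, 0.0738, 0.0058, 0.0000, 0.0000]  mean=-1.2119  Neff=5.1628  idx=[1, 2, 2, 2, 3, 3, 4, 4, 5, 6]
step 2: w=[0.0000, 0.0084, 0.0084, 0.0084, 0.0095, 0.0095, 0.0129, 0.0129, 0.2645, 0.6654]  mean=-0.4948  Neff=1.9474  idx=[5, 8, 8, 9, 9, 9, 9, 9, 9, 9]
step 3: w=[0.4337, 0.0972, 0.0972, 0.0531, 0.0531, 0.0531, 0.0531, 0.0531, 0.0531, 0.0531]  mean=-0.7695  Neff=4.4103  idx=[0, 0, 0, 0, 1, 2, 4, 5, 7, 9]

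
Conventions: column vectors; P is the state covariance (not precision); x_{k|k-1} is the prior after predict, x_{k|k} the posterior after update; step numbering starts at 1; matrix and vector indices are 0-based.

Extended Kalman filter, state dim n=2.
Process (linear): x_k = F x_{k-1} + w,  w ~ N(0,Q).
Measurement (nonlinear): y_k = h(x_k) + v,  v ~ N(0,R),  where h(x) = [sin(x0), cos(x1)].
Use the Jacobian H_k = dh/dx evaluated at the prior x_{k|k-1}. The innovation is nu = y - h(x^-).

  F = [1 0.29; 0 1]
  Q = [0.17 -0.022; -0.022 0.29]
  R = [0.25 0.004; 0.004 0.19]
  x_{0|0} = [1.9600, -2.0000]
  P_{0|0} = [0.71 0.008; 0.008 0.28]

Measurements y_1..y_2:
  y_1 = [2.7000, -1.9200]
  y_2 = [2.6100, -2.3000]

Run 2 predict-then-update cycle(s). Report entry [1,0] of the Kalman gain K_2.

K[1,0] = 0.0305

step 1: x^-=[1.3800, -2.0000]  P^-=[0.9082 0.0672; 0.0672 0.5700]  H_jac=[0.1896 0.0000; 0.0000 0.9093]  S=[0.2827 0.0156; 0.0156 0.6613]  K=[0.6050 0.0781; 0.0019 0.7837]  nu=[1.7181, -1.5039]  x^+=[2.3020, -3.1754]  P^+=[0.7992 0.0190; 0.0190 0.1638]
step 2: x^-=[1.3811, -3.1754]  P^-=[0.9940 0.0445; 0.0445 0.4538]  H_jac=[0.1886 0.0000; 0.0000 -0.0338]  S=[0.2853 0.0037; 0.0037 0.1905]  K=[0.6571 -0.0207; 0.0305 -0.0811]  nu=[1.6279, -1.3006]  x^+=[2.4778, -3.0203]  P^+=[0.8708 0.0387; 0.0387 0.4523]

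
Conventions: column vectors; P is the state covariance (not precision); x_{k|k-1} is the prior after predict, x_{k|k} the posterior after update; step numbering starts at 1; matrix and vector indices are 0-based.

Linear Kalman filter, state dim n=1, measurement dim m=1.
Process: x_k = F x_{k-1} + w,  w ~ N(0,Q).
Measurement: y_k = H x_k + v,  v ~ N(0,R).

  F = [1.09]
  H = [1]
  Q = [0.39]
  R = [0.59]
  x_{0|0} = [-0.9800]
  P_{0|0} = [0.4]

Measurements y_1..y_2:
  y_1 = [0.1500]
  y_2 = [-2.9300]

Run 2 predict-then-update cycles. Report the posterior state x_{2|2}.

x_post = [-1.8507]

step 1: x^-=[-1.0682]  P^-=[0.8652]  S=[1.4552]  K=[0.5946]  nu=[1.2182]  x^+=[-0.3439]  P^+=[0.3508]
step 2: x^-=[-0.3748]  P^-=[0.8068]  S=[1.3968]  K=[0.5776]  nu=[-2.5552]  x^+=[-1.8507]  P^+=[0.3408]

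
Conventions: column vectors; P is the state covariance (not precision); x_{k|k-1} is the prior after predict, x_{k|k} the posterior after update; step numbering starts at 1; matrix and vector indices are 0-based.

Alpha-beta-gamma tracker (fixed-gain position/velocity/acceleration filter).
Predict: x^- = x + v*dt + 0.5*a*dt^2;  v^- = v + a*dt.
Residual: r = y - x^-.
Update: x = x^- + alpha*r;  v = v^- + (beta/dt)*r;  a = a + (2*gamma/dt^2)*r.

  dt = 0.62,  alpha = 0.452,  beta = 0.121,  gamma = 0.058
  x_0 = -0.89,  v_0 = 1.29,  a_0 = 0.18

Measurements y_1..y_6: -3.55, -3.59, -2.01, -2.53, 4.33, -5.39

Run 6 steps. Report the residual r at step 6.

resid = -4.8927

step 1: x_pred=-0.0556  r=-3.4944  x^+=-1.6351  v^+=0.7196  a^+=-0.8745
step 2: x_pred=-1.3570  r=-2.2330  x^+=-2.3663  v^+=-0.2584  a^+=-1.5484
step 3: x_pred=-2.8241  r=0.8141  x^+=-2.4561  v^+=-1.0595  a^+=-1.3027
step 4: x_pred=-3.3634  r=0.8334  x^+=-2.9867  v^+=-1.7045  a^+=-1.0512
step 5: x_pred=-4.2455  r=8.5755  x^+=-0.3694  v^+=-0.6826  a^+=1.5366
step 6: x_pred=-0.4973  r=-4.8927  x^+=-2.7088  v^+=-0.6848  a^+=0.0601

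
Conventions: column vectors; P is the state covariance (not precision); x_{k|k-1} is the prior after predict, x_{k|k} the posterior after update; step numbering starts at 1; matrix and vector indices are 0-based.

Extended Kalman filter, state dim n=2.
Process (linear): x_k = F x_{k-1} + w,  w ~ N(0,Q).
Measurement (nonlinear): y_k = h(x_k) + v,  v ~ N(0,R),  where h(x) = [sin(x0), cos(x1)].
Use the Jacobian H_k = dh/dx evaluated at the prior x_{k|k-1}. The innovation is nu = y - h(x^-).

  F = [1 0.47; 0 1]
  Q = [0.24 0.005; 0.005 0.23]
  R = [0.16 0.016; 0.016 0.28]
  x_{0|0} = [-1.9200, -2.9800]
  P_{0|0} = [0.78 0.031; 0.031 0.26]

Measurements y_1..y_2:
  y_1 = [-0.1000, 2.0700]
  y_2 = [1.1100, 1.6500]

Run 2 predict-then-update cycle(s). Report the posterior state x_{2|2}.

x_post = [-3.9803, -0.6398]

step 1: x^-=[-3.3206, -2.9800]  P^-=[1.1066 0.1582; 0.1582 0.4900]  H_jac=[-0.9840 0.0000; 0.0000 0.1609]  S=[1.2315 -0.0090; -0.0090 0.2927]  K=[-0.8838 0.0596; -0.1245 0.2655]  nu=[-0.2781, 3.0570]  x^+=[-2.8925, -2.1337]  P^+=[0.1427 0.0159; 0.0159 0.4497]
step 2: x^-=[-3.8954, -2.1337]  P^-=[0.4970 0.2323; 0.2323 0.6797]  H_jac=[-0.7291 0.0000; 0.0000 0.8457]  S=[0.4242 -0.1272; -0.1272 0.7661]  K=[-0.8181 0.1206; -0.1833 0.7199]  nu=[0.4256, 2.1837]  x^+=[-3.9803, -0.6398]  P^+=[0.1769 0.0244; 0.0244 0.2349]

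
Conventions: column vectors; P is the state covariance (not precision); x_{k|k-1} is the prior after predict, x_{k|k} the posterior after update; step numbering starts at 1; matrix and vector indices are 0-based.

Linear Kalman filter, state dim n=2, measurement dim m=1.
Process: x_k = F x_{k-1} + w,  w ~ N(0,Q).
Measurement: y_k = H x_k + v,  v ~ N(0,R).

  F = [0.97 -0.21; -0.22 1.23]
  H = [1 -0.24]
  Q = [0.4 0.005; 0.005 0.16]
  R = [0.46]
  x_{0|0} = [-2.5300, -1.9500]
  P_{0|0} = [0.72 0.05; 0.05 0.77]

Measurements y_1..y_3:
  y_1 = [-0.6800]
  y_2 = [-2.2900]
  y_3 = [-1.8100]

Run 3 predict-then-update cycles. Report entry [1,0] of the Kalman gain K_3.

step 1: x^-=[-2.0446, -1.8419]  P^-=[1.0910 -0.2856; -0.2856 1.3327]  S=[1.7649]  K=[0.6570; -0.3430]  nu=[0.9225]  x^+=[-1.4385, -2.1584]  P^+=[0.3292 0.1122; 0.1122 1.1250]
step 2: x^-=[-0.9421, -2.3383]  P^-=[0.7136 -0.2168; -0.2168 1.8173]  S=[1.3823]  K=[0.5539; -0.4723]  nu=[-1.9091]  x^+=[-1.9995, -1.4366]  P^+=[0.2895 0.1449; 0.1449 1.5089]
step 3: x^-=[-1.6378, -1.3271]  P^-=[0.6800 -0.2670; -0.2670 2.3784]  S=[1.4051]  K=[0.5295; -0.5963]  nu=[-0.4907]  x^+=[-1.8976, -1.0345]  P^+=[0.2860 0.1766; 0.1766 1.8788]

K[1,0] = -0.5963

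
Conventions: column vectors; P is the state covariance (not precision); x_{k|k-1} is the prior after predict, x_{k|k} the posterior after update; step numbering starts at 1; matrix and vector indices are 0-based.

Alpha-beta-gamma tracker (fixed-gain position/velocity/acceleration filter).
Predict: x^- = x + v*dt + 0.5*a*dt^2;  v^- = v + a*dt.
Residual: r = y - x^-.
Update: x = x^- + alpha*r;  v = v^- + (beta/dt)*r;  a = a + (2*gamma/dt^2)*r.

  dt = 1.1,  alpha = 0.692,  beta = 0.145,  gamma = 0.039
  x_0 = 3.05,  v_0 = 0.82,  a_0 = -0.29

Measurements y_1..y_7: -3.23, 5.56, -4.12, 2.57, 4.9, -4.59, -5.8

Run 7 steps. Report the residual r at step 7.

resid = -1.2950

step 1: x_pred=3.7765  r=-7.0065  x^+=-1.0720  v^+=-0.4226  a^+=-0.7417
step 2: x_pred=-1.9855  r=7.5455  x^+=3.2360  v^+=-0.2438  a^+=-0.2553
step 3: x_pred=2.8134  r=-6.9334  x^+=-1.9845  v^+=-1.4385  a^+=-0.7022
step 4: x_pred=-3.9917  r=6.5617  x^+=0.5490  v^+=-1.3460  a^+=-0.2792
step 5: x_pred=-1.1005  r=6.0005  x^+=3.0518  v^+=-0.8621  a^+=0.1076
step 6: x_pred=2.1686  r=-6.7586  x^+=-2.5084  v^+=-1.6347  a^+=-0.3281
step 7: x_pred=-4.5050  r=-1.2950  x^+=-5.4011  v^+=-2.1663  a^+=-0.4116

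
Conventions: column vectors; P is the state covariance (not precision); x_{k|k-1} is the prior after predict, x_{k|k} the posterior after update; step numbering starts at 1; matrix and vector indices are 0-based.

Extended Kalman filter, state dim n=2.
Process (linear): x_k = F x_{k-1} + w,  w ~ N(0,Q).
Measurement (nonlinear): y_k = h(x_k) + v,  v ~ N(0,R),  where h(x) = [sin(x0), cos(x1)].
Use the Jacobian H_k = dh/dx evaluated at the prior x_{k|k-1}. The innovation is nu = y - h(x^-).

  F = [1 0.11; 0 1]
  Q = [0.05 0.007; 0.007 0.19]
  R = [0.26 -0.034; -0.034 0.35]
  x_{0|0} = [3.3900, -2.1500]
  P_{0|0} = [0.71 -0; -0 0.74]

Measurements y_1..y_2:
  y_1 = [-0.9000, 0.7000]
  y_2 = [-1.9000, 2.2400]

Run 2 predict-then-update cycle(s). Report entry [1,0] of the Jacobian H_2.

H_jac[1,0] = 0.0000

step 1: x^-=[3.1535, -2.1500]  P^-=[0.7690 0.0884; 0.0884 0.9300]  H_jac=[-0.9999 0.0000; 0.0000 0.8369]  S=[1.0288 -0.1080; -0.1080 1.0014]  K=[-0.7481 -0.0068; -0.0044 0.7768]  nu=[-0.8881, 1.2474]  x^+=[3.8094, -1.1772]  P^+=[0.1943 0.0276; 0.0276 0.3250]
step 2: x^-=[3.6799, -1.1772]  P^-=[0.2543 0.0703; 0.0703 0.5150]  H_jac=[-0.8586 0.0000; 0.0000 0.9235]  S=[0.4474 -0.0897; -0.0897 0.7893]  K=[-0.4824 0.0274; -0.0144 0.6010]  nu=[-1.3873, 1.8565]  x^+=[4.4001, -0.0415]  P^+=[0.1472 0.0281; 0.0281 0.2283]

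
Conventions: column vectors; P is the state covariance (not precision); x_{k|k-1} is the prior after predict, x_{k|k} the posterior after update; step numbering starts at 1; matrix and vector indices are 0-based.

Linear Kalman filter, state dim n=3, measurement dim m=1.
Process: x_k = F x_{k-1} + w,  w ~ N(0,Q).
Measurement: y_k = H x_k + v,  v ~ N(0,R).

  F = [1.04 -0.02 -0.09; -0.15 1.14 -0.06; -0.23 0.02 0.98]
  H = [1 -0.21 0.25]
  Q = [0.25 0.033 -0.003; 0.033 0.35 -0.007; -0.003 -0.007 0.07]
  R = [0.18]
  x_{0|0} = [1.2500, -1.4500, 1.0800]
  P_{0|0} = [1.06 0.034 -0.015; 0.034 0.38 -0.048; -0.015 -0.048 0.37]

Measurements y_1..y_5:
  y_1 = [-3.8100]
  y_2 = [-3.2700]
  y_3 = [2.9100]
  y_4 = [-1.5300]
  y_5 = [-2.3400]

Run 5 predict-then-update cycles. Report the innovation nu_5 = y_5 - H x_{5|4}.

innov = [-1.3883]

step 1: x^-=[1.2318, -1.9053, 0.7419]  P^-=[1.4009 -0.0930 -0.3030; -0.0930 0.8637 -0.0441; -0.3030 -0.0441 0.4861]  S=[1.5415]  K=[0.8723; -0.1852; -0.1117]  nu=[-5.6274]  x^+=[-3.6769, -0.8634, 1.3707]  P^+=[0.2280 0.1560 -0.1528; 0.1560 0.8109 -0.0760; -0.1528 -0.0760 0.4669]
step 2: x^-=[-3.9301, -0.5149, 2.1717]  P^-=[0.5225 0.1820 -0.2523; 0.1820 1.3649 -0.1139; -0.2523 -0.1139 0.5953]  S=[0.6093]  K=[0.6913; -0.2185; -0.1307]  nu=[0.0090]  x^+=[-3.9238, -0.5169, 2.1705]  P^+=[0.2313 0.2740 -0.1973; 0.2740 1.3358 -0.1313; -0.1973 -0.1313 0.5849]
step 3: x^-=[-4.2658, -0.1309, 3.0193]  P^-=[0.5305 0.3183 -0.3059; 0.3183 2.0140 -0.1959; -0.3059 -0.1959 0.7257]  S=[0.5787]  K=[0.6692; -0.2655; -0.1439]  nu=[6.3935]  x^+=[0.0125, -1.8284, 2.0991]  P^+=[0.2714 0.4211 -0.2501; 0.4211 1.9733 -0.2180; -0.2501 -0.2180 0.7138]
step 4: x^-=[-0.1393, -2.2122, 2.0176]  P^-=[0.5787 0.4844 -0.3764; 0.4844 2.8044 -0.3163; -0.3764 -0.3163 0.8710]  S=[0.5783]  K=[0.6620; -0.3175; -0.1595]  nu=[-2.3596]  x^+=[-1.7013, -1.4630, 2.3940]  P^+=[0.3252 0.6059 -0.3153; 0.6059 2.7461 -0.3456; -0.3153 -0.3456 0.8563]
step 5: x^-=[-1.9556, -1.5562, 2.7082]  P^-=[0.6424 0.6949 -0.4626; 0.6949 3.7636 -0.4878; -0.4626 -0.4878 1.0337]  S=[0.5810]  K=[0.6554; -0.3741; -0.1750]  nu=[-1.3883]  x^+=[-2.8654, -1.0368, 2.9511]  P^+=[0.3928 0.8374 -0.3959; 0.8374 3.6823 -0.5259; -0.3959 -0.5259 1.0159]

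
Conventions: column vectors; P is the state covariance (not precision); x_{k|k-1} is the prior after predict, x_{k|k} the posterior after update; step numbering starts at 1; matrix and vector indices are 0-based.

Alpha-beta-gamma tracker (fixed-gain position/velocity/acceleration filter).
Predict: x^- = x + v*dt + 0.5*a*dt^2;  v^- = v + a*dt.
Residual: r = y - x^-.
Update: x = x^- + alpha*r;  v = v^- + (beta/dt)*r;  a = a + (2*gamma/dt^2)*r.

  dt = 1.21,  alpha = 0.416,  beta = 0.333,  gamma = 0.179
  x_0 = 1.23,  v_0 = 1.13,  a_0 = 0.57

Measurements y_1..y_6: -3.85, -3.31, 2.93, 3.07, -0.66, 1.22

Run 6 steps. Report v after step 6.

step 1: x_pred=3.0146  r=-6.8646  x^+=0.1589  v^+=-0.0695  a^+=-1.1085
step 2: x_pred=-0.7366  r=-2.5734  x^+=-1.8072  v^+=-2.1190  a^+=-1.7377
step 3: x_pred=-5.6433  r=8.5733  x^+=-2.0768  v^+=-1.8622  a^+=0.3586
step 4: x_pred=-4.0676  r=7.1376  x^+=-1.0984  v^+=0.5359  a^+=2.1038
step 5: x_pred=1.0903  r=-1.7503  x^+=0.3621  v^+=2.5999  a^+=1.6759
step 6: x_pred=4.7349  r=-3.5149  x^+=3.2727  v^+=3.6604  a^+=0.8164

v_post = 3.6604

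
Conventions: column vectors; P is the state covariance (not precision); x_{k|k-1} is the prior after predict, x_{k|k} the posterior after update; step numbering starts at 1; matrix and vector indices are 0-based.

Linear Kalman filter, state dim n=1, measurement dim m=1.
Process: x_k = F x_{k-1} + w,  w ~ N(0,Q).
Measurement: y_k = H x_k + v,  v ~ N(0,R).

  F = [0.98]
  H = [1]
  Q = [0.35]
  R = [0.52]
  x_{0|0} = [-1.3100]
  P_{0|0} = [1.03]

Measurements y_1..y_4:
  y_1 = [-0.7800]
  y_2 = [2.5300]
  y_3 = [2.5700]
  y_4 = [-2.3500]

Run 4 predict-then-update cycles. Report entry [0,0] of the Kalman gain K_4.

step 1: x^-=[-1.2838]  P^-=[1.3392]  S=[1.8592]  K=[0.7203]  nu=[0.5038]  x^+=[-0.9209]  P^+=[0.3746]
step 2: x^-=[-0.9025]  P^-=[0.7097]  S=[1.2297]  K=[0.5771]  nu=[3.4325]  x^+=[1.0785]  P^+=[0.3001]
step 3: x^-=[1.0570]  P^-=[0.6382]  S=[1.1582]  K=[0.5510]  nu=[1.5130]  x^+=[1.8907]  P^+=[0.2865]
step 4: x^-=[1.8529]  P^-=[0.6252]  S=[1.1452]  K=[0.5459]  nu=[-4.2029]  x^+=[-0.4416]  P^+=[0.2839]

K[0,0] = 0.5459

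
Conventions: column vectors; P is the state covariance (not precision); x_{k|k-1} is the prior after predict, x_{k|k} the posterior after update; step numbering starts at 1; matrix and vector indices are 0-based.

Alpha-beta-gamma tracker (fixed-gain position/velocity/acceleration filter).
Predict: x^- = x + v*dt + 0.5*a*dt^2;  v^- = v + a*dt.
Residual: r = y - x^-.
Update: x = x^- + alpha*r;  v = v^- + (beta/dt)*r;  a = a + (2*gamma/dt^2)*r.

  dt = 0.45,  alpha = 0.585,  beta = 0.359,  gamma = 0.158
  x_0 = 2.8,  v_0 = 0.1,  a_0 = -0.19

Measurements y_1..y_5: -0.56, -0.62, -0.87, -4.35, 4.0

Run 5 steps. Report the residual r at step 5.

step 1: x_pred=2.8258  r=-3.3858  x^+=0.8451  v^+=-2.6866  a^+=-5.4735
step 2: x_pred=-0.9181  r=0.2981  x^+=-0.7437  v^+=-4.9119  a^+=-5.0083
step 3: x_pred=-3.4611  r=2.5911  x^+=-1.9453  v^+=-5.0985  a^+=-0.9649
step 4: x_pred=-4.3373  r=-0.0127  x^+=-4.3447  v^+=-5.5428  a^+=-0.9847
step 5: x_pred=-6.9387  r=10.9387  x^+=-0.5396  v^+=2.7408  a^+=16.0851

resid = 10.9387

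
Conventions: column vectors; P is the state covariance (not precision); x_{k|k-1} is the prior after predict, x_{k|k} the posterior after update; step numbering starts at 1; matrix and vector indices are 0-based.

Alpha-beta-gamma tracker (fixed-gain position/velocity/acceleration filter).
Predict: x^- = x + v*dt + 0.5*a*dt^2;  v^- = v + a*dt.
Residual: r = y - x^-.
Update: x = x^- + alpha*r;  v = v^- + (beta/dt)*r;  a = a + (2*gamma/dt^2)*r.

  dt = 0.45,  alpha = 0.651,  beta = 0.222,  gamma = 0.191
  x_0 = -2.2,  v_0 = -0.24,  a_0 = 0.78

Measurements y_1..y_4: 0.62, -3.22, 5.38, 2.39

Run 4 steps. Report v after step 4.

step 1: x_pred=-2.2290  r=2.8490  x^+=-0.3743  v^+=1.5165  a^+=6.1545
step 2: x_pred=0.9313  r=-4.1513  x^+=-1.7712  v^+=2.2381  a^+=-1.6766
step 3: x_pred=-0.9338  r=6.3138  x^+=3.1765  v^+=4.5984  a^+=10.2340
step 4: x_pred=6.2820  r=-3.8920  x^+=3.7483  v^+=7.2837  a^+=2.8921

v_post = 7.2837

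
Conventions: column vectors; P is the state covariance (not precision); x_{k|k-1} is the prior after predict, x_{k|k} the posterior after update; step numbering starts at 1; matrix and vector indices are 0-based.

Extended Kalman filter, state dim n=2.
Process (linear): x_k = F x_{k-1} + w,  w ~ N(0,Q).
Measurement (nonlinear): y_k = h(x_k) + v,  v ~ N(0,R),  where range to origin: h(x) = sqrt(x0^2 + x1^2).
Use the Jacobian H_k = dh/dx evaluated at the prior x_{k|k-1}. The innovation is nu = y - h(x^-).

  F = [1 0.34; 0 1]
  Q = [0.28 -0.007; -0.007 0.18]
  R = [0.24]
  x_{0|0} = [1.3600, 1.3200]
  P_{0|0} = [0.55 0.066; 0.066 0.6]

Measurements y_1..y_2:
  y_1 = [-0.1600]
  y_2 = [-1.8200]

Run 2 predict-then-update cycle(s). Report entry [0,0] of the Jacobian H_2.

H_jac[0,0] = 0.8683

step 1: x^-=[1.8088, 1.3200]  P^-=[0.9442 0.2630; 0.2630 0.7800]  H_jac=[0.8078 0.5895]  S=[1.3776]  K=[0.6662; 0.4880]  nu=[-2.3992]  x^+=[0.2104, 0.1492]  P^+=[0.3328 -0.1848; -0.1848 0.4520]
step 2: x^-=[0.2612, 0.1492]  P^-=[0.5394 -0.0382; -0.0382 0.6320]  H_jac=[0.8683 0.4961]  S=[0.7693]  K=[0.5842; 0.3645]  nu=[-2.1208]  x^+=[-0.9777, -0.6237]  P^+=[0.2769 -0.2020; -0.2020 0.5298]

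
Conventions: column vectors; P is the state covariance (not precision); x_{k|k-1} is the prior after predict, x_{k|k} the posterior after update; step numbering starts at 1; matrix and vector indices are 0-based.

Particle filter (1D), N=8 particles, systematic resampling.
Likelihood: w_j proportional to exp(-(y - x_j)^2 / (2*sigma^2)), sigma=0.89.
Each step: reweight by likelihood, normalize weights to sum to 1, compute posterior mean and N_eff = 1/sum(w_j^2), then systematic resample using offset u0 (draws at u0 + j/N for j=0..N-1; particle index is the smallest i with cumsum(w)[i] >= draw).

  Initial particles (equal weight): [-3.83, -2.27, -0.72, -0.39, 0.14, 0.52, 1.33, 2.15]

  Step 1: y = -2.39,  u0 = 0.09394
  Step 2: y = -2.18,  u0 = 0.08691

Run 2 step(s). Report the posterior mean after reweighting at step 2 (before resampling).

step 1: w=[0.1759, 0.6453, 0.1120, 0.0521, 0.0115, 0.0031, 0.0001, 0.0000]  mean=-2.2361  Neff=2.1609  idx=[0, 1, 1, 1, 1, 1, 2, 3]
step 2: w=[0.0323, 0.1794, 0.1794, 0.1794, 0.1794, 0.1794, 0.0469, 0.0239]  mean=-2.2028  Neff=6.0720  idx=[1, 2, 2, 3, 4, 4, 5, 6]

post_mean = -2.2028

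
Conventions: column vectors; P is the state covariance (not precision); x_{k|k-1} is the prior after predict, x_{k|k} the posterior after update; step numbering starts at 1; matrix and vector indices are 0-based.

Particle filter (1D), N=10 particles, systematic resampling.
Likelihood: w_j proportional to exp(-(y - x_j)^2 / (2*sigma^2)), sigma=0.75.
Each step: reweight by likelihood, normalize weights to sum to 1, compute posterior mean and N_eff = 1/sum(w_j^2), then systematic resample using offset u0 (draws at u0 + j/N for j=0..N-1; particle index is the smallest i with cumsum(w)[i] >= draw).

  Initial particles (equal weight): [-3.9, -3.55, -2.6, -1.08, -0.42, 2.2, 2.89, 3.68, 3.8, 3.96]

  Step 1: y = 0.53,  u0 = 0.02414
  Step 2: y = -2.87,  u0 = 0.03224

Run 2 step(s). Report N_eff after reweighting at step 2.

N_eff = 3.2543

step 1: w=[0.0000, 0.0000, 0.0003, 0.1561, 0.7011, 0.1311, 0.0111, 0.0002, 0.0001, 0.0000]  mean=-0.1419  Neff=1.8756  idx=[3, 3, 4, 4, 4, 4, 4, 4, 4, 5]
step 2: w=[0.3873, 0.3873, 0.0322, 0.0322, 0.0322, 0.0322, 0.0322, 0.0322, 0.0322, 0.0000]  mean=-0.9313  Neff=3.2543  idx=[0, 0, 0, 0, 1, 1, 1, 1, 3, 6]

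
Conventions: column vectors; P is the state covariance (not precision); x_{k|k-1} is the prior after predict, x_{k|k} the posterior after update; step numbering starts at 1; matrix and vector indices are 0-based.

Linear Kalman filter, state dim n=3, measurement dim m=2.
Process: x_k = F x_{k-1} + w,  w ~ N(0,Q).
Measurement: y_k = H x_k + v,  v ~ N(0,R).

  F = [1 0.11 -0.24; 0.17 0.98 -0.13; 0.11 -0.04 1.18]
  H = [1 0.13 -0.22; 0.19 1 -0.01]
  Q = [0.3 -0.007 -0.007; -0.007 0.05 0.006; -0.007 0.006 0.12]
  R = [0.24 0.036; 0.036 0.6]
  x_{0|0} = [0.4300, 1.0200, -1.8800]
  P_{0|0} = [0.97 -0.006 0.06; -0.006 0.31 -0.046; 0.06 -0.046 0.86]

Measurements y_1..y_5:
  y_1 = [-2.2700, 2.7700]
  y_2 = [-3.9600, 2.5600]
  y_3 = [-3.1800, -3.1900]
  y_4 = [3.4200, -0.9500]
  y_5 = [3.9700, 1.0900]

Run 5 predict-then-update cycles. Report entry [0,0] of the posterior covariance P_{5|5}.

step 1: x^-=[0.9934, 1.3171, -2.2119]  P^-=[1.2956 0.2134 -0.0822; 0.2134 0.3974 -0.1628; -0.0822 -0.1628 1.3497]  S=[1.7086 0.5957; 0.5957 1.1289]  K=[0.7879 -0.0080; 0.0494 0.3633; -0.2145 -0.0568]  nu=[-3.9212, 1.2420]  x^+=[-2.1059, 1.5744, -1.4414]  P^+=[0.2424 -0.0202 0.2316; -0.0202 0.2228 -0.0733; 0.2316 -0.0733 1.2529]
step 2: x^-=[-1.5868, 1.3723, -1.9955]  P^-=[0.5055 0.0559 -0.0786; 0.0559 0.2939 -0.2344; -0.0786 -0.2344 1.9350]  S=[0.9066 0.2877; 0.2877 0.9386]  K=[0.5904 -0.0183; 0.0631 0.3076; -0.5527 -0.1168]  nu=[-2.9906, 1.4692]  x^+=[-3.3794, 1.6357, -0.5140]  P^+=[0.1953 -0.0245 0.2323; -0.0245 0.1903 -0.1180; 0.2323 -0.1180 1.6081]
step 3: x^-=[-3.0761, 1.0953, -1.0437]  P^-=[0.4796 0.0622 -0.1896; 0.0622 0.2772 -0.3408; -0.1896 -0.3408 2.4334]  S=[0.9612 0.3175; 0.3175 0.9260]  K=[0.5587 -0.0239; 0.0856 0.2865; -0.7412 -0.1791]  nu=[-0.4759, -3.7113]  x^+=[-3.2532, -0.0087, -0.0264]  P^+=[0.1875 -0.0276 0.2306; -0.0276 0.1786 -0.1600; 0.2306 -0.1600 1.7914]
step 4: x^-=[-3.2478, -0.5582, -0.3886]  P^-=[0.4846 0.0730 -0.2500; 0.0730 0.2786 -0.4180; -0.2500 -0.4180 2.6921]  S=[1.0125 0.3505; 0.3505 0.9335]  K=[0.5519 -0.0277; 0.1020 0.2796; -0.8080 -0.2242]  nu=[6.6549, 0.2214]  x^+=[0.4188, 0.1822, -5.8151]  P^+=[0.1862 -0.0298 0.2312; -0.0298 0.1752 -0.1889; 0.2312 -0.1889 1.8573]
step 5: x^-=[1.8345, 1.0057, -6.8230]  P^-=[0.4877 0.0794 -0.2721; 0.0794 0.2830 -0.4617; -0.2721 -0.4617 2.7868]  S=[1.0342 0.3692; 0.3692 0.9413]  K=[0.5503 -0.0302; 0.1113 0.2779; -0.8241 -0.2518]  nu=[0.5037, -0.3325]  x^+=[2.1217, 0.9694, -7.1544]  P^+=[0.1860 -0.0313 0.2317; -0.0313 0.1746 -0.2061; 0.2317 -0.2061 1.8716]

P_post[0,0] = 0.1860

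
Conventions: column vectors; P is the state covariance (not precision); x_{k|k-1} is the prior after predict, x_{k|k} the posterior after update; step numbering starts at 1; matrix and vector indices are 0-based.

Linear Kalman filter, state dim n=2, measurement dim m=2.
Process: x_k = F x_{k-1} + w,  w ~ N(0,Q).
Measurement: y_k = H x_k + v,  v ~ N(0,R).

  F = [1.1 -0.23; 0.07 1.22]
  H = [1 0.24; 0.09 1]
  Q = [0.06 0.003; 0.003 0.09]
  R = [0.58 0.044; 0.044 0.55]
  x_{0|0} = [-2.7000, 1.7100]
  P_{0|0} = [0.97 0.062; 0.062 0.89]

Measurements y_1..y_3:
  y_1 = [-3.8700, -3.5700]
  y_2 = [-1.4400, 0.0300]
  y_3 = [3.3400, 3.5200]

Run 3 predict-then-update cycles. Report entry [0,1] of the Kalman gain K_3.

K[0,1] = -0.1359

step 1: x^-=[-3.3633, 1.8972]  P^-=[1.2494 -0.0898; -0.0898 1.4300]  S=[1.8687 0.4079; 0.4079 1.9740]  K=[0.6855 -0.1302; -0.0227 0.7250]  nu=[-0.9620, -5.1645]  x^+=[-3.3504, -1.8254]  P^+=[0.4107 -0.0784; -0.0784 0.4048]
step 2: x^-=[-3.2656, -2.4615]  P^-=[0.6180 -0.1829; -0.1829 0.6812]  S=[1.1494 0.0762; 0.0762 1.2032]  K=[0.5086 -0.1380; -0.0538 0.5558]  nu=[2.4164, 2.7854]  x^+=[-2.4211, -1.0432]  P^+=[0.3084 -0.0813; -0.0813 0.3107]
step 3: x^-=[-2.4232, -1.4422]  P^-=[0.4908 -0.1682; -0.1682 0.5400]  S=[1.0211 0.0459; 0.0459 1.0637]  K=[0.4472 -0.1359; -0.0601 0.4960]  nu=[6.1093, 5.1803]  x^+=[-0.3952, 0.7601]  P^+=[0.2725 -0.0796; -0.0796 0.2773]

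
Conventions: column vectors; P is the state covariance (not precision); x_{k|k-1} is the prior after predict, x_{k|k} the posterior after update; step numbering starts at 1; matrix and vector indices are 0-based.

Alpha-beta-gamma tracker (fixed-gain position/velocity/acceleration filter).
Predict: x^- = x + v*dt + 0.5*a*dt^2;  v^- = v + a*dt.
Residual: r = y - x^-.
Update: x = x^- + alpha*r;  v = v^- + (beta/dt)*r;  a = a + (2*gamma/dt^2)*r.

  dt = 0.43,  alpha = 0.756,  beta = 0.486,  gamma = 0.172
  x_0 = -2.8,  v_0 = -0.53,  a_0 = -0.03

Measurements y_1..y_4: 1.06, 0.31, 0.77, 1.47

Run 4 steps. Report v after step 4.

step 1: x_pred=-3.0307  r=4.0907  x^+=0.0619  v^+=4.0805  a^+=7.5806
step 2: x_pred=2.5173  r=-2.2073  x^+=0.8486  v^+=4.8454  a^+=3.4739
step 3: x_pred=3.2533  r=-2.4833  x^+=1.3759  v^+=3.5325  a^+=-1.1461
step 4: x_pred=2.7889  r=-1.3189  x^+=1.7918  v^+=1.5490  a^+=-3.5999

v_post = 1.5490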